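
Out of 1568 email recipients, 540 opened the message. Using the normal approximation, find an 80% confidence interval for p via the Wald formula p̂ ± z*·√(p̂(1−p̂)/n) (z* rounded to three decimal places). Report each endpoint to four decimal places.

(0.3290, 0.3598)

With x = 540 successes in n = 1568, p̂ = 0.34439.
Standard error of p̂: √(0.225785/1568) = √0.000143995 = 0.012000.
For 80% confidence, z* = 1.282.
Margin = 1.282·0.012000 = 0.01538.
CI: 0.34439 ± 0.01538 = (0.3290, 0.3598).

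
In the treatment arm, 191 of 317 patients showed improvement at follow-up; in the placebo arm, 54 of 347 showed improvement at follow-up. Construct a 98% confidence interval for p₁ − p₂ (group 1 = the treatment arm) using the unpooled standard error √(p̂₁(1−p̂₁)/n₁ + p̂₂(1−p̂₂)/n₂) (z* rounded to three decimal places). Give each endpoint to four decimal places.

p̂₁ = 0.60252, p̂₂ = 0.15562, so the observed difference is 0.44690.
SE = √(0.000755485 + 0.000378681) = √0.001134166 = 0.033677.
The 98% critical value is z* = 2.326. Margin of error = 0.07833.
Interval: 0.44690 ± 0.07833 → (0.3686, 0.5252).

(0.3686, 0.5252)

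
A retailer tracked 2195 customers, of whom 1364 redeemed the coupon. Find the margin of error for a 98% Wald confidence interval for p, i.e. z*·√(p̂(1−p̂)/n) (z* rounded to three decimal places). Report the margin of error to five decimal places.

ME = 0.02408

With x = 1364 successes in n = 2195, p̂ = 0.62141.
SE = √(p̂(1−p̂)/n) = √(0.235259/2195) = 0.010353.
The 98% critical value is z* = 2.326.
So ME = 0.02408.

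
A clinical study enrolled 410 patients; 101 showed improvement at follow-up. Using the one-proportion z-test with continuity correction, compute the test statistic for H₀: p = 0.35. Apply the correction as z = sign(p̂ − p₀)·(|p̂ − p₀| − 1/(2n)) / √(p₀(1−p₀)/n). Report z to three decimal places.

z = -4.349

The sample proportion is 101/410 = 0.24634. p̂ − p₀ = -0.103659.
1/(2n) = 0.001220.
Corrected numerator: |-0.103659| − 0.001220 = 0.102439.
Under H₀, SE = √(p₀(1−p₀)/n) = √(0.35·0.65/410) = √0.000554878 = 0.023556.
z = −0.102439/0.023556 = -4.349.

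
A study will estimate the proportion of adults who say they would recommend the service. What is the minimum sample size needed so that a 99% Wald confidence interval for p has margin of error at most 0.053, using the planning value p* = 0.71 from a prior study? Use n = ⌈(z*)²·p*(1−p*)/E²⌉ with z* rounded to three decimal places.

n = 487

For 99% confidence, z* = 2.576.
p*(1−p*) = 0.2059.
Required n before rounding: 6.635776 × 0.2059 / 0.053² = 486.403.
⌈486.403⌉ = 487.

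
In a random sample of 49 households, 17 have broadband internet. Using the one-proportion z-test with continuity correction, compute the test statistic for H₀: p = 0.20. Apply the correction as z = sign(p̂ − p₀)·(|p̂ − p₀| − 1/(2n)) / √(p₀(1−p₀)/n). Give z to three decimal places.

z = 2.393

The sample proportion is 17/49 = 0.34694. p̂ − p₀ = 0.146939.
1/(2n) = 0.010204.
Corrected numerator: |0.146939| − 0.010204 = 0.136735.
Under H₀, SE = √(p₀(1−p₀)/n) = √(0.20·0.80/49) = √0.003265306 = 0.057143.
z = (+)0.136735/0.057143 = 2.393.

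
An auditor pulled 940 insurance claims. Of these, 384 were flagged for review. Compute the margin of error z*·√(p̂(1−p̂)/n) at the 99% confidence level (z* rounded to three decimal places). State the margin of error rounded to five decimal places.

p̂ = 384/940 = 0.40851.
SE = √(p̂(1−p̂)/n) = √(0.241630/940) = 0.016033.
For 99% confidence, z* = 2.576.
Margin of error = z*·SE = 2.576 × 0.016033 = 0.04130.

ME = 0.04130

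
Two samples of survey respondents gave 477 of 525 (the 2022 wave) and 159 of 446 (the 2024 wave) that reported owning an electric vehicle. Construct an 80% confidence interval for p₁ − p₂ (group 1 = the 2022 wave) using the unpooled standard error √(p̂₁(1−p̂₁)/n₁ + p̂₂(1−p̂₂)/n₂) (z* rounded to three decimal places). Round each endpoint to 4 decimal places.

(0.5188, 0.5853)

p̂₁ = 0.90857, p̂₂ = 0.35650, so the observed difference is 0.55207.
Unpooled SE = √(p̂₁(1−p̂₁)/n₁ + p̂₂(1−p̂₂)/n₂) = √(0.000158227 + 0.000514369) = 0.025934.
z* = 1.282 at the 80% level. Margin = 1.282·0.025934 = 0.03325.
So the interval runs from 0.5188 to 0.5853.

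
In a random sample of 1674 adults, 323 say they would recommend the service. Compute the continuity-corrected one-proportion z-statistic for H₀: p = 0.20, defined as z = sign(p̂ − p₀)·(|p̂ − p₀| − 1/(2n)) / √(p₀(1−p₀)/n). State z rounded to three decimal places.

With x = 323 successes in n = 1674, p̂ = 0.19295. p̂ − p₀ = -0.007049.
1/(2n) = 0.000299.
Corrected numerator: |-0.007049| − 0.000299 = 0.006750.
Null standard error: √(0.20·0.80/1674) = √0.000095579 = 0.009776.
z = (−)0.006750/0.009776 = -0.690.

z = -0.690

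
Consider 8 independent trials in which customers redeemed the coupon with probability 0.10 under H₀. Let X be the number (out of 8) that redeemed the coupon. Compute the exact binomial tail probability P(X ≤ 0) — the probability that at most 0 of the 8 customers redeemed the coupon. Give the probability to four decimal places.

P = 0.4305

X is binomial with n = 8 and p = 0.10.
P(X ≤ 0) = C(8,0)·0.10^0·0.90^8.
= 0.430467 = 0.4305.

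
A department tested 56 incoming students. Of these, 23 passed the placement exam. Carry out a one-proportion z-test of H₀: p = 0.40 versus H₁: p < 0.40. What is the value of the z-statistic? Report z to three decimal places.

z = 0.164

With x = 23 successes in n = 56, p̂ = 0.41071.
Under H₀, SE = √(p₀(1−p₀)/n) = √(0.40·0.60/56) = √0.004285714 = 0.065465.
z = (0.41071 − 0.40)/0.065465 = 0.01071/0.065465 = 0.164.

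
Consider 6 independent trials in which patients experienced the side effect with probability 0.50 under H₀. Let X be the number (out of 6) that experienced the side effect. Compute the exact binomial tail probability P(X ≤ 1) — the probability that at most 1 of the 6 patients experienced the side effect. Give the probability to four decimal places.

P = 0.1094

X is binomial with n = 6 and p = 0.50.
P(X ≤ 1) = C(6,0)·0.50^0·0.50^6 + C(6,1)·0.50^1·0.50^5.
= 0.015625 + 0.093750 = 0.1094.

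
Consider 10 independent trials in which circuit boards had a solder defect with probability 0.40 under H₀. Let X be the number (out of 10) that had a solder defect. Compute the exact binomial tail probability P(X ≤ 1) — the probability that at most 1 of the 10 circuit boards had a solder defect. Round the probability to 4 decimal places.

P = 0.0464

X ~ Binomial(n=10, p=0.40).
P(X ≤ 1) = C(10,0)·0.40^0·0.60^10 + C(10,1)·0.40^1·0.60^9.
= 0.006047 + 0.040311 = 0.0464.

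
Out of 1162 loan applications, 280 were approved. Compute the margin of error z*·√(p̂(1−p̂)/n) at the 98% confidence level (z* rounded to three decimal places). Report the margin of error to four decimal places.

ME = 0.0292

Sample proportion p̂ = 280/1162 = 0.24096.
SE(p̂) = √(0.24096·0.75904/1162) = 0.012546.
z* = 2.326 at the 98% level.
ME = 2.326·0.012546 = 0.0292.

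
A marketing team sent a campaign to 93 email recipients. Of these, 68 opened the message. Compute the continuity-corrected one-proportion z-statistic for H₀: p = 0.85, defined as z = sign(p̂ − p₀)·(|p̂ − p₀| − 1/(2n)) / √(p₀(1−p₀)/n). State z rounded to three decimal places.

z = -3.064

The sample proportion is 68/93 = 0.73118. p̂ − p₀ = -0.118817.
1/(2n) = 0.005376.
Corrected numerator: |-0.118817| − 0.005376 = 0.113441.
SE₀ = √(0.85·0.15/93) = 0.037027.
z = (−)0.113441/0.037027 = -3.064.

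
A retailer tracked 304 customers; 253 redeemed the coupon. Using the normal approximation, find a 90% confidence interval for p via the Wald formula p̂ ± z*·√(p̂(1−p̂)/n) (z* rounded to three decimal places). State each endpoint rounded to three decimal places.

The sample proportion is 253/304 = 0.83224.
Standard error of p̂: √(0.139619/304) = √0.000459272 = 0.021431.
For 90% confidence, z* = 1.645.
Margin of error: 1.645 × 0.021431 = 0.03525.
So the interval runs from 0.797 to 0.867.

(0.797, 0.867)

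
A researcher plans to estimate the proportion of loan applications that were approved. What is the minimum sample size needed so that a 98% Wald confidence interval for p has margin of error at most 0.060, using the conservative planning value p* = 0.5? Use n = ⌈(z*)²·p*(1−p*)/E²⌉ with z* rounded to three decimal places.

For 98% confidence, z* = 2.326.
p*(1−p*) = 0.50·0.50 = 0.2500.
Required n before rounding: 5.410276 × 0.2500 / 0.060² = 375.714.
Rounding up, n = 376.

n = 376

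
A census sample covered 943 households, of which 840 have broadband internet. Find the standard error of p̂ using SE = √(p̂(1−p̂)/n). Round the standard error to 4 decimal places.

The sample proportion is 840/943 = 0.89077.
p̂(1−p̂) = 0.097299.
Dividing by n and taking the root: √0.000103180 = 0.0102.

SE = 0.0102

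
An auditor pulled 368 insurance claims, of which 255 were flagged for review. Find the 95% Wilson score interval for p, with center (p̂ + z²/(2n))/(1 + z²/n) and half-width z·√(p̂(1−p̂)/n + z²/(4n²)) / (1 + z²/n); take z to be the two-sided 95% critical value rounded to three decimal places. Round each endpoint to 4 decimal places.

p̂ = 255/368 = 0.69293; z = 1.960, so z² = 3.841600.
Denominator 1 + z²/n = 1 + 3.841600/368 = 1.010439.
Center = (0.69293 + 0.005220)/1.010439 = 0.69094.
Radicand: p̂(1−p̂)/n + z²/(4n²) = 0.000578196 + 0.000007092 = 0.000585288.
Half-width = z·√(radicand)/denom = 1.960·0.024193/1.010439 = 0.04693.
So the interval runs from 0.6440 to 0.7379.

(0.6440, 0.7379)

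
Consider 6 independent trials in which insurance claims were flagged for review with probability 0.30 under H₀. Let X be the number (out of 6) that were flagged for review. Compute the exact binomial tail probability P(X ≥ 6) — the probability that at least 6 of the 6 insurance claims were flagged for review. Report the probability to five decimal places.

X ~ Binomial(n=6, p=0.30).
P(X ≥ 6) = C(6,6)·0.30^6·0.70^0.
= 0.000729 = 0.00073.

P = 0.00073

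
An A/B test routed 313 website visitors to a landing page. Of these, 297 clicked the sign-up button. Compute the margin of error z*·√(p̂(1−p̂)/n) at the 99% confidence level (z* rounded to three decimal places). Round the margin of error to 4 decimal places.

ME = 0.0321

p̂ = 297/313 = 0.94888.
SE = √(p̂(1−p̂)/n) = √(0.048505/313) = 0.012449.
For 99% confidence, z* = 2.576.
ME = 2.576·0.012449 = 0.0321.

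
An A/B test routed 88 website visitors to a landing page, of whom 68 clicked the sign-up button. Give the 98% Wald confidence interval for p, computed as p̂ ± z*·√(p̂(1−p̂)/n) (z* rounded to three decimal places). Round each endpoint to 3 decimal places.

The sample proportion is 68/88 = 0.77273.
SE(p̂) = √(0.77273·0.22727/88) = 0.044673.
z* = 2.326 at the 98% level.
Margin = 2.326·0.044673 = 0.10391.
Interval: 0.77273 ± 0.10391 → (0.669, 0.877).

(0.669, 0.877)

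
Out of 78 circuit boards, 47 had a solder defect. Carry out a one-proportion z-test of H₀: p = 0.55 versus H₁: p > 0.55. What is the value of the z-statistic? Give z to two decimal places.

z = 0.93

With x = 47 successes in n = 78, p̂ = 0.60256.
Under H₀, SE = √(p₀(1−p₀)/n) = √(0.55·0.45/78) = √0.003173077 = 0.056330.
Test statistic: z = 0.05256/0.056330 = 0.93.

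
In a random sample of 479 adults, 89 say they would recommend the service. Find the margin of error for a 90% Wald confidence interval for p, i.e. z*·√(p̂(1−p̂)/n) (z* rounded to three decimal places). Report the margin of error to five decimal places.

Sample proportion p̂ = 89/479 = 0.18580.
SE = √(p̂(1−p̂)/n) = √(0.151281/479) = 0.017771.
z* = 1.645 at the 90% level.
ME = 1.645·0.017771 = 0.02923.

ME = 0.02923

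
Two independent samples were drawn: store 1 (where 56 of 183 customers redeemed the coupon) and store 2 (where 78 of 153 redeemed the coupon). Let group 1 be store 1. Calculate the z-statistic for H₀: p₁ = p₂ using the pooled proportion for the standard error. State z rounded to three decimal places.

Sample proportions: p̂₁ = 56/183 = 0.30601 and p̂₂ = 78/153 = 0.50980.
Pooled p̂ = (56+78)/(183+153) = 134/336 = 0.39881.
SE = √[p̂(1−p̂)(1/n₁+1/n₂)] = √[0.39881·0.60119·(1/183+1/153)] ≈ 0.053640.
z = (p̂₁ − p̂₂)/SE = (0.30601 − 0.50980)/0.053640 = -0.20379/0.053640 = -3.799.

z = -3.799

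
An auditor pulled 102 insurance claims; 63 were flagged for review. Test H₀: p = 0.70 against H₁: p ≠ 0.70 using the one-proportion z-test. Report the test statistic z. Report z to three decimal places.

z = -1.815

Sample proportion p̂ = 63/102 = 0.61765.
Null standard error: √(0.70·0.30/102) = √0.002058824 = 0.045374.
z = (0.61765 − 0.70)/0.045374 = -0.08235/0.045374 = -1.815.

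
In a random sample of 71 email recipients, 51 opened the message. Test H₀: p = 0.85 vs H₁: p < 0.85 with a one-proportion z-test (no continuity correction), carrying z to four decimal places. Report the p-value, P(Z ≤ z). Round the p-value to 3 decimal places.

p-value = 0.001

p̂ = 51/71 = 0.71831.
Null standard error: √(0.85·0.15/71) = √0.001795775 = 0.042377.
z = (p̂ − p₀)/SE = (51/71 − 0.85)/0.042377 ≈ -3.1076.
From the standard normal, P(Z ≤ z) = 0.001.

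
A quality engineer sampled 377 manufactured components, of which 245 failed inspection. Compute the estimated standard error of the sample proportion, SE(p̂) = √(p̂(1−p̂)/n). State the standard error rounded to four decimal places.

SE = 0.0246

The sample proportion is 245/377 = 0.64987.
p̂(1−p̂) = 0.64987·0.35013 = 0.227539.
SE = √(0.227539/377) = 0.0246.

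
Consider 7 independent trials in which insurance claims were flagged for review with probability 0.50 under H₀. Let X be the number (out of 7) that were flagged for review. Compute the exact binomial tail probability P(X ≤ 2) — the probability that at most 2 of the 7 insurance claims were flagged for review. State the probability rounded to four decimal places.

X is binomial with n = 7 and p = 0.50.
P(X ≤ 2) = C(7,0)·0.50^0·0.50^7 + C(7,1)·0.50^1·0.50^6 + C(7,2)·0.50^2·0.50^5.
= 0.007812 + 0.054688 + 0.164062 = 0.2266.

P = 0.2266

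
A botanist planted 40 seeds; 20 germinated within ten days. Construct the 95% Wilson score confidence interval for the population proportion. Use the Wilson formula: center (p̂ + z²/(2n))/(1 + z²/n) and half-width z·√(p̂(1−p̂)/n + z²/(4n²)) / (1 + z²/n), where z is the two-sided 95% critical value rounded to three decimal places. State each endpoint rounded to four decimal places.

(0.3520, 0.6480)

p̂ = 20/40 = 0.50000; z = 1.960, so z² = 3.841600.
1 + z²/n = 1.096040.
Adjusted center: (0.50000 + z²/(2n))/1.096040 = 0.50000.
Radicand: p̂(1−p̂)/n + z²/(4n²) = 0.006250000 + 0.000600250 = 0.006850250.
Half-width = z·√(radicand)/denom = 1.960·0.082766/1.096040 = 0.14801.
So the interval runs from 0.3520 to 0.6480.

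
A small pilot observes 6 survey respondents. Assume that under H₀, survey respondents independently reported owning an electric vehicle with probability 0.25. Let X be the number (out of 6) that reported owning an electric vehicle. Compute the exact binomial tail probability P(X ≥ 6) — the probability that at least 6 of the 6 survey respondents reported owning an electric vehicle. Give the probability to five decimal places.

X is binomial with n = 6 and p = 0.25.
P(X ≥ 6) = C(6,6)·0.25^6·0.75^0.
= 0.000244 = 0.00024.

P = 0.00024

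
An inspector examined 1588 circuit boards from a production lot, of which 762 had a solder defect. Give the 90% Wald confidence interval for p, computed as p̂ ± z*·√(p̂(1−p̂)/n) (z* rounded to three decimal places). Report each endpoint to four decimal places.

(0.4592, 0.5005)

p̂ = 762/1588 = 0.47985.
SE(p̂) = √(0.47985·0.52015/1588) = 0.012537.
For 90% confidence, z* = 1.645.
Margin = 1.645·0.012537 = 0.02062.
Interval: 0.47985 ± 0.02062 → (0.4592, 0.5005).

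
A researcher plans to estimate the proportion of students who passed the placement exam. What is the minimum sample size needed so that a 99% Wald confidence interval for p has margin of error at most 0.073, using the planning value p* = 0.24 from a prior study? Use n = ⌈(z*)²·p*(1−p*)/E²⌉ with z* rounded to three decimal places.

n = 228

The 99% critical value is z* = 2.576.
p*(1−p*) = 0.1824.
(z*)²·p*(1−p*)/E² = 6.635776·0.1824/0.005329 = 227.128.
Rounding up, n = 228.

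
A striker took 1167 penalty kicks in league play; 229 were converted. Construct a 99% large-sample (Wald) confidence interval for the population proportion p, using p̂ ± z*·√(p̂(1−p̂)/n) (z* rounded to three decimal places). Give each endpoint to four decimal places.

The sample proportion is 229/1167 = 0.19623.
SE = √(p̂(1−p̂)/n) = √(0.157724/1167) = 0.011626.
The 99% critical value is z* = 2.576.
Margin = 2.576·0.011626 = 0.02995.
CI: 0.19623 ± 0.02995 = (0.1663, 0.2262).

(0.1663, 0.2262)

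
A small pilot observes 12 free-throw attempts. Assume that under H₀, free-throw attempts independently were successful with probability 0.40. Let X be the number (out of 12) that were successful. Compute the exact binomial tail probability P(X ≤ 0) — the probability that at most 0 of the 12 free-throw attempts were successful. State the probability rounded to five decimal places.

X is binomial with n = 12 and p = 0.40.
P(X ≤ 0) = C(12,0)·0.40^0·0.60^12.
= 0.002177 = 0.00218.

P = 0.00218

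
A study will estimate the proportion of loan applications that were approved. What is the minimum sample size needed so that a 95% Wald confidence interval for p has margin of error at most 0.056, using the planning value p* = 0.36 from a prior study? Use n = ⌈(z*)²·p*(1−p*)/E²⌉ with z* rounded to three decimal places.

n = 283

z* = 1.960 at the 95% level.
p*(1−p*) = 0.36·0.64 = 0.2304.
(z*)²·p*(1−p*)/E² = 3.841600·0.2304/0.003136 = 282.240.
Rounding up, n = 283.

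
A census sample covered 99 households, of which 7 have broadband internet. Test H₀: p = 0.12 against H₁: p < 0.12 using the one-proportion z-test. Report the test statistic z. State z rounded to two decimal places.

z = -1.51

Sample proportion p̂ = 7/99 = 0.07071.
SE₀ = √(0.12·0.88/99) = 0.032660.
z = (0.07071 − 0.12)/0.032660 = -0.04929/0.032660 = -1.51.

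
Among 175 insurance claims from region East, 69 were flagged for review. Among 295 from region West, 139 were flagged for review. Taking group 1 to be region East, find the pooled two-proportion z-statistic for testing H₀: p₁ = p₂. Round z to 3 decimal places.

Sample proportions: p̂₁ = 69/175 = 0.39429 and p̂₂ = 139/295 = 0.47119.
Pooling: p̂ = 208/470 = 0.44255.
SE = √[p̂(1−p̂)(1/n₁+1/n₂)] = √[0.44255·0.55745·(1/175+1/295)] ≈ 0.047392.
z = -0.07690/0.047392 = -1.623.

z = -1.623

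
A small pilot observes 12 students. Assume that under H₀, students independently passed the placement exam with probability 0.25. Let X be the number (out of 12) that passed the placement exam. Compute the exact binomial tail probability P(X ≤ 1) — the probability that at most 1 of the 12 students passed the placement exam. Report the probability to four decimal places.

P = 0.1584

X is binomial with n = 12 and p = 0.25.
P(X ≤ 1) = C(12,0)·0.25^0·0.75^12 + C(12,1)·0.25^1·0.75^11.
= 0.031676 + 0.126705 = 0.1584.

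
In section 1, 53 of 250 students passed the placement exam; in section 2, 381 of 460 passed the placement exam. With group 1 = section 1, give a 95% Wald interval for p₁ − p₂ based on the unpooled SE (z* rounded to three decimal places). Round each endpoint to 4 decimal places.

(-0.6775, -0.5550)

p̂₁ = 0.21200, p̂₂ = 0.82826, so the observed difference is -0.61626.
SE = √(0.000668224 + 0.000309228) = √0.000977452 = 0.031264.
z* = 1.960 at the 95% level. Margin = 1.960·0.031264 = 0.06128.
CI: -0.61626 ± 0.06128 = (-0.6775, -0.5550).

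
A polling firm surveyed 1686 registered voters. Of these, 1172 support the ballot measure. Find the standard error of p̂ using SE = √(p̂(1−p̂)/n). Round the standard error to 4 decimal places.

SE = 0.0112

With x = 1172 successes in n = 1686, p̂ = 0.69514.
p̂(1−p̂) = 0.211920.
SE = √(0.211920/1686) = √0.000125694 = 0.0112.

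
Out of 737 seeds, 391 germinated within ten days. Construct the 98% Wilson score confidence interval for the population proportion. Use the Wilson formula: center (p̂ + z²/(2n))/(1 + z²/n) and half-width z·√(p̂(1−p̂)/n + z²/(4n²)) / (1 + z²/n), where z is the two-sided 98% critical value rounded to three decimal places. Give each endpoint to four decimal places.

p̂ = 391/737 = 0.53053; z = 2.326, so z² = 5.410276.
Denominator 1 + z²/n = 1 + 5.410276/737 = 1.007341.
Center = (0.53053 + 0.003670)/1.007341 = 0.53031.
Radicand: p̂(1−p̂)/n + z²/(4n²) = 0.000337948 + 0.000002490 = 0.000340438.
Half-width = z·√(radicand)/denom = 2.326·0.018451/1.007341 = 0.04260.
Interval: 0.53031 ± 0.04260 → (0.4877, 0.5729).

(0.4877, 0.5729)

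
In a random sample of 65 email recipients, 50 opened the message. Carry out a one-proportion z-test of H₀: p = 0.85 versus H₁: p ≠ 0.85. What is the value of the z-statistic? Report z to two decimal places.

p̂ = 50/65 = 0.76923.
Null standard error: √(0.85·0.15/65) = √0.001961538 = 0.044289.
Test statistic: z = -0.08077/0.044289 = -1.82.

z = -1.82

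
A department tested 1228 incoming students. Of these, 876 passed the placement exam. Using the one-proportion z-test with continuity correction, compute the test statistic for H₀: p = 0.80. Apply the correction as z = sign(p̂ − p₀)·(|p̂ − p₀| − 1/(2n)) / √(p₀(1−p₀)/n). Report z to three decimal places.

p̂ = 876/1228 = 0.71336. p̂ − p₀ = -0.086645.
1/(2n) = 0.000407.
Corrected numerator: |-0.086645| − 0.000407 = 0.086238.
Under H₀, SE = √(p₀(1−p₀)/n) = √(0.80·0.20/1228) = √0.000130293 = 0.011415.
z = −0.086238/0.011415 = -7.555.

z = -7.555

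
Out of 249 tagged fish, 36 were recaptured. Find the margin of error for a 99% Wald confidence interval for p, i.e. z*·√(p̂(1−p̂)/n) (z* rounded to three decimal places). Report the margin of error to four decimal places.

The sample proportion is 36/249 = 0.14458.
Standard error of p̂: √(0.123675/249) = √0.000496688 = 0.022287.
For 99% confidence, z* = 2.576.
ME = 2.576·0.022287 = 0.0574.

ME = 0.0574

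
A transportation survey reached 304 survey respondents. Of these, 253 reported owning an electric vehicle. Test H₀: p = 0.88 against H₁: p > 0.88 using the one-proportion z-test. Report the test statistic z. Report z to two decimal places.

z = -2.56

p̂ = 253/304 = 0.83224.
SE₀ = √(0.88·0.12/304) = 0.018638.
z = (p̂ − p₀)/SE = (0.83224 − 0.88)/0.018638 = -2.56.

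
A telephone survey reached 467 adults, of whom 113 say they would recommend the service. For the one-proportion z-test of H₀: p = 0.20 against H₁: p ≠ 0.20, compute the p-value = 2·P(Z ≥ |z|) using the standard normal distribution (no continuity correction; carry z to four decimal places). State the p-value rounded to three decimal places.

p-value = 0.023

The sample proportion is 113/467 = 0.24197.
Null standard error: √(0.20·0.80/467) = √0.000342612 = 0.018510.
z = (p̂ − p₀)/SE = (113/467 − 0.20)/0.018510 ≈ 2.2674.
p-value = 2·P(Z ≥ |z|) with z = 2.2674 → 0.023.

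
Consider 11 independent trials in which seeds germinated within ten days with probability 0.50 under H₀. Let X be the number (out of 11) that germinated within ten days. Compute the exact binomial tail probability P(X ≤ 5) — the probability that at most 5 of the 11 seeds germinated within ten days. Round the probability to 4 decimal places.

P = 0.5000

X ~ Binomial(n=11, p=0.50).
P(X ≤ 5) = Σ_{j=0}^{5} C(11,j)·0.50^j·0.50^{11−j}.
= 0.000488 + 0.005371 + 0.026855 + 0.080566 + 0.161133 + 0.225586 = 0.5000.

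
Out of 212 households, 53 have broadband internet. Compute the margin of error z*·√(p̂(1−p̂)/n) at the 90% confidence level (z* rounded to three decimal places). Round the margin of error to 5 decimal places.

ME = 0.04892

Sample proportion p̂ = 53/212 = 0.25000.
SE(p̂) = √(0.25000·0.75000/212) = 0.029739.
z* = 1.645 at the 90% level.
Margin of error = z*·SE = 1.645 × 0.029739 = 0.04892.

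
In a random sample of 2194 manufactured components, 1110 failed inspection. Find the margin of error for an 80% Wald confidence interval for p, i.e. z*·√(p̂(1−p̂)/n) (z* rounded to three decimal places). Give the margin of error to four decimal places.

ME = 0.0137

p̂ = 1110/2194 = 0.50593.
Standard error of p̂: √(0.249965/2194) = √0.000113931 = 0.010674.
For 80% confidence, z* = 1.282.
So ME = 0.0137.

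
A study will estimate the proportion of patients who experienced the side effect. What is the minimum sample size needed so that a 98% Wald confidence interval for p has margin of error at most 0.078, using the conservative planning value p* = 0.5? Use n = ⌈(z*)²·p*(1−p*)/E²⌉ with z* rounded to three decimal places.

z* = 2.326 at the 98% level.
p*(1−p*) = 0.50·0.50 = 0.2500.
Required n before rounding: 5.410276 × 0.2500 / 0.078² = 222.316.
Rounding up, n = 223.

n = 223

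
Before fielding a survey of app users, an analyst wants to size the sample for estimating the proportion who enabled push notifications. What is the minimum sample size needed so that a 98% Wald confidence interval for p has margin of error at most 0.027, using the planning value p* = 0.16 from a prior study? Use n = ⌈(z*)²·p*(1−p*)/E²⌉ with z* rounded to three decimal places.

z* = 2.326 at the 98% level.
p*(1−p*) = 0.16·0.84 = 0.1344.
(z*)²·p*(1−p*)/E² = 5.410276·0.1344/0.000729 = 997.450.
Rounding up, n = 998.

n = 998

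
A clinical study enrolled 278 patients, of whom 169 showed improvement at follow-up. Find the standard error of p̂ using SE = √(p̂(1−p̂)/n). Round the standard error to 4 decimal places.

SE = 0.0293

The sample proportion is 169/278 = 0.60791.
p̂(1−p̂) = 0.238355.
Dividing by n and taking the root: √0.000857392 = 0.0293.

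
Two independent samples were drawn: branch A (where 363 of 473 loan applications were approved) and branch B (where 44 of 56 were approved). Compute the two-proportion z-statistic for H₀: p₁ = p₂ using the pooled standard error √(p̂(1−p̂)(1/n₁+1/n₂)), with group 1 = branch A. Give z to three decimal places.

Sample proportions: p̂₁ = 363/473 = 0.76744 and p̂₂ = 44/56 = 0.78571.
Pooled p̂ = (363+44)/(473+56) = 407/529 = 0.76938.
Pooled SE = √[0.1774365·0.01997131] ≈ 0.059528.
z = -0.01827/0.059528 = -0.307.

z = -0.307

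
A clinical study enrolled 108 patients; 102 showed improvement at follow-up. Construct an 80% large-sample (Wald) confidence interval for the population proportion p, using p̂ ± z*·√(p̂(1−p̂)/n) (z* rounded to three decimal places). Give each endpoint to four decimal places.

With x = 102 successes in n = 108, p̂ = 0.94444.
SE(p̂) = √(0.94444·0.05556/108) = 0.022041.
For 80% confidence, z* = 1.282.
Margin = 1.282·0.022041 = 0.02826.
So the interval runs from 0.9162 to 0.9727.

(0.9162, 0.9727)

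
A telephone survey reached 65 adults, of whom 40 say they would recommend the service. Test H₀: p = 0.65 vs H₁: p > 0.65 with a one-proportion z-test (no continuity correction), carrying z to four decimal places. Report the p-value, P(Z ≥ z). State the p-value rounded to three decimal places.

The sample proportion is 40/65 = 0.61538.
Under H₀, SE = √(p₀(1−p₀)/n) = √(0.65·0.35/65) = √0.003500000 = 0.059161.
Test statistic (full precision, shown to 4 dp): z = (40/65 − 0.65)/SE₀ ≈ -0.5851.
p-value = P(Z ≥ z) with z = -0.5851 → 0.721.

p-value = 0.721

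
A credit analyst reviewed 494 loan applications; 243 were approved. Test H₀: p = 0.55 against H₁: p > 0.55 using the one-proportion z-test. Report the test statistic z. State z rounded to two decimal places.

z = -2.60

The sample proportion is 243/494 = 0.49190.
Null standard error: √(0.55·0.45/494) = √0.000501012 = 0.022383.
z = (p̂ − p₀)/SE = (0.49190 − 0.55)/0.022383 = -2.60.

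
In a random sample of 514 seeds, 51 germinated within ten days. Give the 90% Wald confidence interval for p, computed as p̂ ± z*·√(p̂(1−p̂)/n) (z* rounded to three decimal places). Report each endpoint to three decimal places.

(0.078, 0.121)

Sample proportion p̂ = 51/514 = 0.09922.
SE = √(p̂(1−p̂)/n) = √(0.089377/514) = 0.013187.
The 90% critical value is z* = 1.645.
Margin of error: 1.645 × 0.013187 = 0.02169.
So the interval runs from 0.078 to 0.121.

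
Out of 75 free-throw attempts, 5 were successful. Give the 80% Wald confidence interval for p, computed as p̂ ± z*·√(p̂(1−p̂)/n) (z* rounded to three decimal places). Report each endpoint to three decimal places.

(0.030, 0.104)

Sample proportion p̂ = 5/75 = 0.06667.
SE = √(p̂(1−p̂)/n) = √(0.062222/75) = 0.028803.
The 80% critical value is z* = 1.282.
Margin of error: 1.282 × 0.028803 = 0.03693.
So the interval runs from 0.030 to 0.104.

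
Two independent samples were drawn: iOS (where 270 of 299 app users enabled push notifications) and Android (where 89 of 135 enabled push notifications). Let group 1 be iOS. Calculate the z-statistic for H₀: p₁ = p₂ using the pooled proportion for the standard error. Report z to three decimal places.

p̂₁ = 270/299 = 0.90301, p̂₂ = 89/135 = 0.65926.
Pooled p̂ = (270+89)/(299+135) = 359/434 = 0.82719.
Pooled SE = √[0.1429474·0.01075189] ≈ 0.039204.
z = (p̂₁ − p̂₂)/SE = (0.90301 − 0.65926)/0.039204 = 0.24375/0.039204 = 6.217.

z = 6.217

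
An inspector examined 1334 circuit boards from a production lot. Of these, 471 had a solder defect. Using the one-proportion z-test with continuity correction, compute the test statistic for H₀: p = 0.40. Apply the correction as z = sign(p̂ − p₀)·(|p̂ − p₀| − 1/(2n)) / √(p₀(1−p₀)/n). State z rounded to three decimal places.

p̂ = 471/1334 = 0.35307. p̂ − p₀ = -0.046927.
Continuity correction 1/(2n) = 1/2668 = 0.000375.
Corrected numerator: |-0.046927| − 0.000375 = 0.046552.
Null standard error: √(0.40·0.60/1334) = √0.000179910 = 0.013413.
z = (−)0.046552/0.013413 = -3.471.

z = -3.471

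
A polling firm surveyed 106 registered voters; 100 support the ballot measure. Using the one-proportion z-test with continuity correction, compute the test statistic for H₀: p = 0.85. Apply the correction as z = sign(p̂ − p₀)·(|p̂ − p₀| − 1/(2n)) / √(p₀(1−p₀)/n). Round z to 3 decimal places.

z = 2.557

Sample proportion p̂ = 100/106 = 0.94340. p̂ − p₀ = 0.093396.
1/(2n) = 0.004717.
Corrected numerator: |0.093396| − 0.004717 = 0.088679.
Under H₀, SE = √(p₀(1−p₀)/n) = √(0.85·0.15/106) = √0.001202830 = 0.034682.
z = (+)0.088679/0.034682 = 2.557.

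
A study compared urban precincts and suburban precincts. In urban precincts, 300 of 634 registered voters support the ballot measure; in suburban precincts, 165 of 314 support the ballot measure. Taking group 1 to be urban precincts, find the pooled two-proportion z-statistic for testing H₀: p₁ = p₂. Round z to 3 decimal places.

Sample proportions: p̂₁ = 300/634 = 0.47319 and p̂₂ = 165/314 = 0.52548.
Pooling: p̂ = 465/948 = 0.49051.
SE = √[p̂(1−p̂)(1/n₁+1/n₂)] = √[0.49051·0.50949·(1/634+1/314)] ≈ 0.034497.
z = -0.05229/0.034497 = -1.516.

z = -1.516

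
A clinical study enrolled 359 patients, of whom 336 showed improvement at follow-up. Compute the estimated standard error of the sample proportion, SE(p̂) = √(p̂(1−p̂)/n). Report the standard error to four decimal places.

SE = 0.0129

With x = 336 successes in n = 359, p̂ = 0.93593.
p̂(1−p̂) = 0.059965.
SE = √(0.059965/359) = √0.000167033 = 0.0129.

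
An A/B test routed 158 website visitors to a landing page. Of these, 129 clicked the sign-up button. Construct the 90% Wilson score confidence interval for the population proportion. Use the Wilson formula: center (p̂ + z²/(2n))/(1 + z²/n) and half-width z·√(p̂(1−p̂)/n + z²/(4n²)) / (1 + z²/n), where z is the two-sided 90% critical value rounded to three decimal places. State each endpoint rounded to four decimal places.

Here p̂ = 129/158 = 0.81646 and z = 1.645 (z² = 2.706025).
1 + z²/n = 1.017127.
Center = (0.81646 + 0.008563)/1.017127 = 0.81113.
Radicand: p̂(1−p̂)/n + z²/(4n²) = 0.000948454 + 0.000027099 = 0.000975553.
Half-width = 1.645·√0.000975553/1.017127 = 0.05051.
CI: 0.81113 ± 0.05051 = (0.7606, 0.8616).

(0.7606, 0.8616)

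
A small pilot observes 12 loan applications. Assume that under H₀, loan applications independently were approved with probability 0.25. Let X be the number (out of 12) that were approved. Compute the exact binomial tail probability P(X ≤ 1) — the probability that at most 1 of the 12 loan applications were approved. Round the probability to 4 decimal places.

P = 0.1584

X ~ Binomial(n=12, p=0.25).
P(X ≤ 1) = C(12,0)·0.25^0·0.75^12 + C(12,1)·0.25^1·0.75^11.
= 0.031676 + 0.126705 = 0.1584.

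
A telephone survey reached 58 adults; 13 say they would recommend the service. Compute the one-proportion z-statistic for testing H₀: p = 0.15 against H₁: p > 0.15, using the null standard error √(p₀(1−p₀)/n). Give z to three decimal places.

The sample proportion is 13/58 = 0.22414.
Null standard error: √(0.15·0.85/58) = √0.002198276 = 0.046886.
Test statistic: z = 0.07414/0.046886 = 1.581.

z = 1.581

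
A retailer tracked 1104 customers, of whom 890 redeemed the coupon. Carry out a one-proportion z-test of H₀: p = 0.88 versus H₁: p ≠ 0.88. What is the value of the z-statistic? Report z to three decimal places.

The sample proportion is 890/1104 = 0.80616.
SE₀ = √(0.88·0.12/1104) = 0.009780.
Test statistic: z = -0.07384/0.009780 = -7.550.

z = -7.550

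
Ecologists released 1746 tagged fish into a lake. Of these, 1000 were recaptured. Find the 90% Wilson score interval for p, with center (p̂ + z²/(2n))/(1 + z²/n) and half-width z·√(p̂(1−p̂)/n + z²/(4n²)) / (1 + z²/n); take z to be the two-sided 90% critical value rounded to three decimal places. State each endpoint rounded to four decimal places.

Here p̂ = 1000/1746 = 0.57274 and z = 1.645 (z² = 2.706025).
1 + z²/n = 1.001550.
Center = (0.57274 + 0.000775)/1.001550 = 0.57263.
Radicand: p̂(1−p̂)/n + z²/(4n²) = 0.000140154 + 0.000000222 = 0.000140376.
Half-width = z·√(radicand)/denom = 1.645·0.011848/1.001550 = 0.01946.
Interval: 0.57263 ± 0.01946 → (0.5532, 0.5921).

(0.5532, 0.5921)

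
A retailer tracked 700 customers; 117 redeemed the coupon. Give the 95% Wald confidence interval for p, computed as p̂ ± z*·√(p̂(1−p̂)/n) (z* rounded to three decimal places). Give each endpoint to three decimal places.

(0.140, 0.195)

With x = 117 successes in n = 700, p̂ = 0.16714.
SE(p̂) = √(0.16714·0.83286/700) = 0.014102.
For 95% confidence, z* = 1.960.
Margin = 1.960·0.014102 = 0.02764.
Interval: 0.16714 ± 0.02764 → (0.140, 0.195).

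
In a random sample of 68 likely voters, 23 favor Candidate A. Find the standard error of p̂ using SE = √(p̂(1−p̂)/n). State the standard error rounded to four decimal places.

SE = 0.0574

With x = 23 successes in n = 68, p̂ = 0.33824.
p̂(1−p̂) = 0.33824·0.66176 = 0.223834.
SE = √(0.223834/68) = 0.0574.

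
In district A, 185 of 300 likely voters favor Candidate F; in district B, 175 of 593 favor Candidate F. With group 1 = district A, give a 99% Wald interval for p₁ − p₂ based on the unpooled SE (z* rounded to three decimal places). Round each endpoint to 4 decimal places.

p̂₁ = 185/300 = 0.61667, p̂₂ = 175/593 = 0.29511; p̂₁ − p̂₂ = 0.32156.
SE = √(0.000787963 + 0.000350792) = √0.001138755 = 0.033745.
For 99% confidence, z* = 2.576. Margin = 2.576·0.033745 = 0.08693.
Interval: 0.32156 ± 0.08693 → (0.2346, 0.4085).

(0.2346, 0.4085)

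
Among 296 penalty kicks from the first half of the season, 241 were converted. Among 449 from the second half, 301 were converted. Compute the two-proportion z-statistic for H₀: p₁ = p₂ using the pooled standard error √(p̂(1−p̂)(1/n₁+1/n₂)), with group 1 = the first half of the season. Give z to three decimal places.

p̂₁ = 241/296 = 0.81419, p̂₂ = 301/449 = 0.67038.
Pooled p̂ = (241+301)/(296+449) = 542/745 = 0.72752.
Pooled SE = √[0.1982361·0.00560555] ≈ 0.033335.
z = (p̂₁ − p̂₂)/SE = (0.81419 − 0.67038)/0.033335 = 0.14381/0.033335 = 4.314.

z = 4.314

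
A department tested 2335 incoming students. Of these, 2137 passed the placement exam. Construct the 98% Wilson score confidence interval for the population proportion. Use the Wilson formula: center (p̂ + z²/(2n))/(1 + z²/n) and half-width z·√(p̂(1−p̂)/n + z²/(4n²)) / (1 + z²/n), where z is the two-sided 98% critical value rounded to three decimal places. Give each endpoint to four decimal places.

Here p̂ = 2137/2335 = 0.91520 and z = 2.326 (z² = 5.410276).
Denominator 1 + z²/n = 1 + 5.410276/2335 = 1.002317.
Adjusted center: (0.91520 + z²/(2n))/1.002317 = 0.91424.
Radicand: p̂(1−p̂)/n + z²/(4n²) = 0.000033236 + 0.000000248 = 0.000033484.
Half-width = z·√(radicand)/denom = 2.326·0.005787/1.002317 = 0.01343.
So the interval runs from 0.9008 to 0.9277.

(0.9008, 0.9277)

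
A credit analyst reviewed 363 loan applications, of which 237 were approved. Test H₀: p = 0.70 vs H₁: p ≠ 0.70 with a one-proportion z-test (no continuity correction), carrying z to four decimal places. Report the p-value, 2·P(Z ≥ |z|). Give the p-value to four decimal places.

p-value = 0.0502

p̂ = 237/363 = 0.65289.
SE₀ = √(0.70·0.30/363) = 0.024052.
z = (p̂ − p₀)/SE = (237/363 − 0.70)/0.024052 ≈ -1.9585.
From the standard normal, 2·P(Z ≥ |z|) = 0.0502.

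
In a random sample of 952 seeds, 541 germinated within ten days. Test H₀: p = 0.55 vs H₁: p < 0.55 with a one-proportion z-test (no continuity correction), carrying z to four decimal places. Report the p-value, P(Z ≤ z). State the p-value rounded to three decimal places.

With x = 541 successes in n = 952, p̂ = 0.56828.
Null standard error: √(0.55·0.45/952) = √0.000259979 = 0.016124.
z = (p̂ − p₀)/SE = (541/952 − 0.55)/0.016124 ≈ 1.1336.
From the standard normal, P(Z ≤ z) = 0.872.

p-value = 0.872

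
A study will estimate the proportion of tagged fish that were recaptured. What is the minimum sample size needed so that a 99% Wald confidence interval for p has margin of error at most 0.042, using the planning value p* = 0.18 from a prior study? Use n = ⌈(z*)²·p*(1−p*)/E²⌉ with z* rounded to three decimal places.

n = 556

For 99% confidence, z* = 2.576.
p*(1−p*) = 0.18·0.82 = 0.1476.
Required n before rounding: 6.635776 × 0.1476 / 0.042² = 555.238.
⌈555.238⌉ = 556.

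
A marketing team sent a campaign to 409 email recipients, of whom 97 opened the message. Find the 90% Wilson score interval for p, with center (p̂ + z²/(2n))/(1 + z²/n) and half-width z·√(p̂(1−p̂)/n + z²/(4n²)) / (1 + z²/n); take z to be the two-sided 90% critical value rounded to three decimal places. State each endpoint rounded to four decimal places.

Here p̂ = 97/409 = 0.23716 and z = 1.645 (z² = 2.706025).
Denominator 1 + z²/n = 1 + 2.706025/409 = 1.006616.
Center = (0.23716 + 0.003308)/1.006616 = 0.23889.
Radicand: p̂(1−p̂)/n + z²/(4n²) = 0.000442340 + 0.000004044 = 0.000446384.
Half-width = z·√(radicand)/denom = 1.645·0.021128/1.006616 = 0.03453.
So the interval runs from 0.2044 to 0.2734.

(0.2044, 0.2734)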